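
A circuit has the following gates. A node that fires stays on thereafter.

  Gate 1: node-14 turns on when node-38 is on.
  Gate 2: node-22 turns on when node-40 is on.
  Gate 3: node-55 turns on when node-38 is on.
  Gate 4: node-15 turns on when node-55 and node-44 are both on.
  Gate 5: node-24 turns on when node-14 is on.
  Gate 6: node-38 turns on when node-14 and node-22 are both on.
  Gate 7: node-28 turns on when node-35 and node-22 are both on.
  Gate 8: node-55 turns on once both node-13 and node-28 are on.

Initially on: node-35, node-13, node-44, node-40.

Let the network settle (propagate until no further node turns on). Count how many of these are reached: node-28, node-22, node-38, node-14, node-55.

3

Gate 2: node-40 on → node-22 on.
Gate 7: node-35 and node-22 on → node-28 on.
node-13 and node-28 are on, so node-55 turns on (Gate 8).
node-28: reached.
node-22: reached.
node-38 would need node-14 and node-22 (Gate 6), but node-14 never turns on.
node-14 would need node-38 (Gate 1), but node-38 never turns on.
node-55: reached.
Reached: node-28, node-22, and node-55 — 3 of the 5.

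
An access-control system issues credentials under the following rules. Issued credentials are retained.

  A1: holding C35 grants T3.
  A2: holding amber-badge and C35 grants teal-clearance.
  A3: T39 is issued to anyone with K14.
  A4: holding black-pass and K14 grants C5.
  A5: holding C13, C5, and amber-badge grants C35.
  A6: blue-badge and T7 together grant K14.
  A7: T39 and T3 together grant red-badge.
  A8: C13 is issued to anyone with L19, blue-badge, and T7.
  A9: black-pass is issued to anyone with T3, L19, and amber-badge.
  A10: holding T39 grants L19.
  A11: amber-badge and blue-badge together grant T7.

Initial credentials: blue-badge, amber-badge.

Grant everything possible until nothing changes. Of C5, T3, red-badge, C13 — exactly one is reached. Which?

Holding amber-badge and blue-badge grants T7 (A11).
Holding blue-badge and T7 grants K14 (A6).
Holding K14 grants T39 (A3).
Holding T39 grants L19 (A10).
Holding L19, blue-badge, and T7 grants C13 (A8).
red-badge would need T39 and T3 (A7), but T3 is never granted. T3 would need C35 (A1), but C35 is never granted. C5 would need black-pass and K14 (A4), but black-pass is never granted.

C13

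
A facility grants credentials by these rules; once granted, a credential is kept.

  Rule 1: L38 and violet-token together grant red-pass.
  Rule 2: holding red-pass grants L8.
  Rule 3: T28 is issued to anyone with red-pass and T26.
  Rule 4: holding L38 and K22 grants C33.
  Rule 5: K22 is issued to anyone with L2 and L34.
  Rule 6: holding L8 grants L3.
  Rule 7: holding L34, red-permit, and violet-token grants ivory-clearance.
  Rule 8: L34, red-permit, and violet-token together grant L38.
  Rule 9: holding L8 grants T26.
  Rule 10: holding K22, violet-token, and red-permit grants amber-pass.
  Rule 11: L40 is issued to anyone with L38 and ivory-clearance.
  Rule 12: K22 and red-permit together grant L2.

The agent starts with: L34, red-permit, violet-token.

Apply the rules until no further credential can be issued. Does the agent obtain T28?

Yes

Holding L34, red-permit, and violet-token grants L38 (Rule 8).
Holding L38 and violet-token grants red-pass (Rule 1).
Holding red-pass grants L8 (Rule 2).
Holding L8 grants T26 (Rule 9).
Holding red-pass and T26 grants T28 (Rule 3).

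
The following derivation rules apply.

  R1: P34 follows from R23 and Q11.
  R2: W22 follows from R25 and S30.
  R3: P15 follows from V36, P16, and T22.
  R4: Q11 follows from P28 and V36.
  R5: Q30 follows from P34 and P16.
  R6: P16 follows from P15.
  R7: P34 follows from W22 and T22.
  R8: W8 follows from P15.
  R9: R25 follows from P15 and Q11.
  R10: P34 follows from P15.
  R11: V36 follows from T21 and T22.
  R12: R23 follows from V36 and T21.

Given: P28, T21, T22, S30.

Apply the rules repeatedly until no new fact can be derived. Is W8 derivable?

No

W8 would need P15 (R8), but P15 is never established.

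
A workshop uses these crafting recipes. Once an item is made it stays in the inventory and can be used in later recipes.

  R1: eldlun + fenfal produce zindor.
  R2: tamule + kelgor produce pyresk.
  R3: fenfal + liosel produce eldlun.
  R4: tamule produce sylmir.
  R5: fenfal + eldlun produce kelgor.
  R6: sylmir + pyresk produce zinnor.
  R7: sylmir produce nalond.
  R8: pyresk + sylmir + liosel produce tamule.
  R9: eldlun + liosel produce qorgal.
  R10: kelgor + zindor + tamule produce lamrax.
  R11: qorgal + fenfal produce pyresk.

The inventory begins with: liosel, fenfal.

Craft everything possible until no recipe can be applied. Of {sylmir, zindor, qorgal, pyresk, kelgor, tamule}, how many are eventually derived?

Using R3, fenfal and liosel make eldlun.
Using R1, eldlun and fenfal make zindor.
Using R5, fenfal and eldlun make kelgor.
Using R9, eldlun and liosel make qorgal.
qorgal + fenfal → pyresk (R11).
sylmir would need tamule (R4), but tamule is never obtained.
zindor: reached.
qorgal: reached.
pyresk: reached.
kelgor: reached.
tamule would need pyresk, sylmir, and liosel (R8), but sylmir is never obtained.
Reached: zindor, qorgal, pyresk, and kelgor — 4 of the 6.

4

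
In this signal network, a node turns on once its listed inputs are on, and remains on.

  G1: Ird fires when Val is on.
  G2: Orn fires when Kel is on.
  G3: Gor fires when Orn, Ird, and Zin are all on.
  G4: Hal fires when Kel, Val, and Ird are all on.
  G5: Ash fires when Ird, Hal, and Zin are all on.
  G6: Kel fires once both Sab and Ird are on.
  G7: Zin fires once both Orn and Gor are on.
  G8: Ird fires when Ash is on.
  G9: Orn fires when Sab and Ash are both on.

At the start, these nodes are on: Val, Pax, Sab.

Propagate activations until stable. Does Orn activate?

Val is on, so Ird fires (G1).
Sab and Ird are on, so Kel fires (G6).
Kel is on, so Orn fires (G2).

Yes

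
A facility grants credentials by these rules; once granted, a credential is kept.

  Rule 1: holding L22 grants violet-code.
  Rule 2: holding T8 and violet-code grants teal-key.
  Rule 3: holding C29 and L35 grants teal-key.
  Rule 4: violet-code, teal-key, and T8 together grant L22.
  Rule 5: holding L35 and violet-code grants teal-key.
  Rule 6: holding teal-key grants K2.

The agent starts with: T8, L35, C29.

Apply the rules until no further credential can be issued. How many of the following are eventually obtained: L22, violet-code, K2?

Holding C29 and L35 grants teal-key (Rule 3).
Holding teal-key grants K2 (Rule 6).
L22 would need violet-code, teal-key, and T8 (Rule 4), but violet-code is never granted.
violet-code would need L22 (Rule 1), but L22 is never granted.
K2: reached.
Reached: K2 — 1 of the 3.

1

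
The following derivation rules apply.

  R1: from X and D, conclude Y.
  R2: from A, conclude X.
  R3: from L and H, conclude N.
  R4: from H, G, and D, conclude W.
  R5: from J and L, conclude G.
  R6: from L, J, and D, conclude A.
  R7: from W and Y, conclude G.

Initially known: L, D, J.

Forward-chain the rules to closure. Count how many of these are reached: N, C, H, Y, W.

1

L, J, and D hold, so A follows (R6).
A holds, so X follows (R2).
X and D hold, so Y follows (R1).
N would need L and H (R3), but H is never established.
No rule produces C, and it is not given.
No rule produces H, and it is not given.
Y: reached.
W would need H, G, and D (R4), but H is never established.
Reached: Y — 1 of the 5.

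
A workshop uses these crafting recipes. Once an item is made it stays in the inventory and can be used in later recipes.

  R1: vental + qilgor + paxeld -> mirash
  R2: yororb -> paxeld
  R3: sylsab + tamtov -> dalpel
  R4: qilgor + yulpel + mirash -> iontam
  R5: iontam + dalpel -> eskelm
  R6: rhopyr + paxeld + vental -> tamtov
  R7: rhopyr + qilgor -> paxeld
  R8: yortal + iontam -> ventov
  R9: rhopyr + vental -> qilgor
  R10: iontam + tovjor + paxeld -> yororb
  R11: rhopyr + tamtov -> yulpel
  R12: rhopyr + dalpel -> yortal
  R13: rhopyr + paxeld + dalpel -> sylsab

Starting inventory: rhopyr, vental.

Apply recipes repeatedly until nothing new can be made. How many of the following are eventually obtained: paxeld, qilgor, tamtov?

3

Using R9, rhopyr and vental make qilgor.
rhopyr + qilgor -> paxeld (R7).
rhopyr + paxeld + vental -> tamtov (R6).
paxeld: reached.
qilgor: reached.
tamtov: reached.
All 3 are reached.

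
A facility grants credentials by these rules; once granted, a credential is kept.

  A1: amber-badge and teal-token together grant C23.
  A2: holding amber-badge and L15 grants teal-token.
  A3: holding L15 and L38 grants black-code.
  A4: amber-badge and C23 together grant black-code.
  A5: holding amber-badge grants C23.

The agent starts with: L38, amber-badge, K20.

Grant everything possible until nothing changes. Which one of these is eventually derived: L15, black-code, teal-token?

black-code

Holding amber-badge grants C23 (A5).
Holding amber-badge and C23 grants black-code (A4).
teal-token would need amber-badge and L15 (A2), but L15 is never granted. No rule produces L15, and it is not given.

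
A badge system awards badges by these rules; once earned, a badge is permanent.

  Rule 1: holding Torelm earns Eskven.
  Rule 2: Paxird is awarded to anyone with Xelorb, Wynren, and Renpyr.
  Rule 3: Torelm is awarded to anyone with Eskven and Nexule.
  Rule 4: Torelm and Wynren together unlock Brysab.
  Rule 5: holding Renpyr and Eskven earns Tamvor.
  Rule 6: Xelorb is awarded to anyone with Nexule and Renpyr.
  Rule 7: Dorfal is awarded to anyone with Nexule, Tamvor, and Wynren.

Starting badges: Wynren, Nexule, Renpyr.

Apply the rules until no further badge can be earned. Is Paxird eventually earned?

With Nexule and Renpyr, Xelorb is earned (Rule 6).
With Xelorb, Wynren, and Renpyr, Paxird is earned (Rule 2).

Yes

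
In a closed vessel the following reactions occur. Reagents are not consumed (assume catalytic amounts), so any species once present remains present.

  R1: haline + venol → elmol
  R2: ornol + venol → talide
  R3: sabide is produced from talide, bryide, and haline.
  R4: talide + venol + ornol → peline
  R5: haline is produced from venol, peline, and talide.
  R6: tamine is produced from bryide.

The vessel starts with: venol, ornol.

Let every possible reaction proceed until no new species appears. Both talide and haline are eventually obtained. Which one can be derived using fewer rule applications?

talide

talide: ornol and venol present → talide forms (R2). [1 rule application]
haline: ornol and venol present → talide forms (R2). talide, venol, and ornol present → peline forms (R4). venol, peline, and talide present → haline forms (R5). [3 rule applications]
talide needs fewer.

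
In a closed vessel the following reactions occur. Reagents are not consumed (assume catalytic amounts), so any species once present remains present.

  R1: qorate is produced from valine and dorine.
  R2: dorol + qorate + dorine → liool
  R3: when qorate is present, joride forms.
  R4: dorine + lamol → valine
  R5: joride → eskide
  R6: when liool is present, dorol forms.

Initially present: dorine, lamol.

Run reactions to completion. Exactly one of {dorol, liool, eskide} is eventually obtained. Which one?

dorine and lamol present → valine forms (R4).
valine and dorine present → qorate forms (R1).
qorate present → joride forms (R3).
joride present → eskide forms (R5).
liool would need dorol, qorate, and dorine (R2), but dorol never forms. dorol would need liool (R6), but liool never forms.

eskide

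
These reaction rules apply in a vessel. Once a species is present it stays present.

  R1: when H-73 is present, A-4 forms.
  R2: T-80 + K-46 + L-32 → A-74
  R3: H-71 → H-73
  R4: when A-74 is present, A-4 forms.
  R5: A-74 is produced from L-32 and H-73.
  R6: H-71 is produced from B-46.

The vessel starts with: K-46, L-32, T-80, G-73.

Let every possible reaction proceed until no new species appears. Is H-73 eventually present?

No

H-73 would need H-71 (R3), but H-71 never forms.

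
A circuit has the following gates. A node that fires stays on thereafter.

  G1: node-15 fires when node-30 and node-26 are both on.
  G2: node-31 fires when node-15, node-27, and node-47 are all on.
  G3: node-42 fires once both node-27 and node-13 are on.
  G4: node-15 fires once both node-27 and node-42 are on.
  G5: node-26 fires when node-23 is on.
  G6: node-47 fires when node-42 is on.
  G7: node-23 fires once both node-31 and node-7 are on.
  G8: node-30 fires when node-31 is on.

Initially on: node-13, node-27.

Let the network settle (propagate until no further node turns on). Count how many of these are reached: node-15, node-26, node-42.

G3: node-27 and node-13 on → node-42 on.
node-27 and node-42 are on, so node-15 fires (G4).
node-15: reached.
node-26 would need node-23 (G5), but node-23 never turns on.
node-42: reached.
Reached: node-15 and node-42 — 2 of the 3.

2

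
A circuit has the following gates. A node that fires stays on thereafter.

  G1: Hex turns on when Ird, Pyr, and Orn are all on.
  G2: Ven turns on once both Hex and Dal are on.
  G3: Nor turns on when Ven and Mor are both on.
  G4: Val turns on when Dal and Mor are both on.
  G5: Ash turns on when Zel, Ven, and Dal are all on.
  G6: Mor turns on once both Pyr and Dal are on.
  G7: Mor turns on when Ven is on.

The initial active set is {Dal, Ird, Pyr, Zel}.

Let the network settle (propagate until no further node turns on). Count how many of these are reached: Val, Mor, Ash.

G6: Pyr and Dal on → Mor on.
G4: Dal and Mor on → Val on.
Val: reached.
Mor: reached.
Ash would need Zel, Ven, and Dal (G5), but Ven never turns on.
Reached: Val and Mor — 2 of the 3.

2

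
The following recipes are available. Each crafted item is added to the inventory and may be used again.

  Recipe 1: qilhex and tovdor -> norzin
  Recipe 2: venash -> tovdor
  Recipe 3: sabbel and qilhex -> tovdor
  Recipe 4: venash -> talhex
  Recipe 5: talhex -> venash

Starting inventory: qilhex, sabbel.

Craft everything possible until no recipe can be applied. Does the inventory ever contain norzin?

sabbel and qilhex -> tovdor (Recipe 3).
Using Recipe 1, qilhex and tovdor make norzin.

Yes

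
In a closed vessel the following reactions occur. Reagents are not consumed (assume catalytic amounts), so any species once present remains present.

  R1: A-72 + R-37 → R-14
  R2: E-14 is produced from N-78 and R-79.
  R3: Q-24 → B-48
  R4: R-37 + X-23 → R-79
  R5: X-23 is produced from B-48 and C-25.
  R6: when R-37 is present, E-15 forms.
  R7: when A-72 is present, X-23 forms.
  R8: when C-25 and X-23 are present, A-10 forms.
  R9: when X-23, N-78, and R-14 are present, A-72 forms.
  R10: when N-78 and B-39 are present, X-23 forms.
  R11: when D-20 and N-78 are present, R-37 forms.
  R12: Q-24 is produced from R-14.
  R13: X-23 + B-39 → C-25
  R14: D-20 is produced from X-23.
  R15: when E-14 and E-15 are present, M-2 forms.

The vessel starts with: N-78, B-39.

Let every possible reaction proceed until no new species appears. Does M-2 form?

Yes

N-78 and B-39 present → X-23 forms (R10).
X-23 present → D-20 forms (R14).
D-20 and N-78 present → R-37 forms (R11).
R-37 present → E-15 forms (R6).
R-37 and X-23 present → R-79 forms (R4).
N-78 and R-79 present → E-14 forms (R2).
E-14 and E-15 present → M-2 forms (R15).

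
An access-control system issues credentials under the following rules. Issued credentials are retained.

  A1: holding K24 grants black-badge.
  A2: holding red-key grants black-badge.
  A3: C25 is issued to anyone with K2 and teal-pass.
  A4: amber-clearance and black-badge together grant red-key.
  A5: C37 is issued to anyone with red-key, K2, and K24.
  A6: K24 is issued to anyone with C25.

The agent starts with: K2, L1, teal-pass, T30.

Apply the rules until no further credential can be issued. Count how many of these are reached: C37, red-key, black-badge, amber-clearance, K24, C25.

Holding K2 and teal-pass grants C25 (A3).
Holding C25 grants K24 (A6).
Holding K24 grants black-badge (A1).
C37 would need red-key, K2, and K24 (A5), but red-key is never granted.
red-key would need amber-clearance and black-badge (A4), but amber-clearance is never granted.
black-badge: reached.
No rule produces amber-clearance, and it is not given.
K24: reached.
C25: reached.
Reached: black-badge, K24, and C25 — 3 of the 6.

3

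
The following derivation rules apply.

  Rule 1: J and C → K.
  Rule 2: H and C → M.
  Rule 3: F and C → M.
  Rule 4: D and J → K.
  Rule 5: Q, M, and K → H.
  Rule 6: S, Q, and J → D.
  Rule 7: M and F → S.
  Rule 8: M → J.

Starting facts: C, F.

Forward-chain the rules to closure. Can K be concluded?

Yes

From F and C, Rule 3 gives M.
From M, Rule 8 gives J.
J and C hold, so K follows (Rule 1).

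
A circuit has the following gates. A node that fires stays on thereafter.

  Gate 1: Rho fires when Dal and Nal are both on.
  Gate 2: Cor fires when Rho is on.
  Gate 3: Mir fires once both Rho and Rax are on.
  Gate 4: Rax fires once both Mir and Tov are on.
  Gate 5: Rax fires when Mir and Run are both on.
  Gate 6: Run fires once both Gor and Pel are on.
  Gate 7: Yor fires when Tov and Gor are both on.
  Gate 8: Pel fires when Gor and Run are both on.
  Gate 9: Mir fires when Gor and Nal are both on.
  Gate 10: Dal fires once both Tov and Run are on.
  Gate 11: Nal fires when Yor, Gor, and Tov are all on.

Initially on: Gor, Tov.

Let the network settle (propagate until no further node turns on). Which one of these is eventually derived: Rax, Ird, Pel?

Gate 7: Tov and Gor on → Yor on.
Gate 11: Yor, Gor, and Tov on → Nal on.
Gor and Nal are on, so Mir fires (Gate 9).
Mir and Tov are on, so Rax fires (Gate 4).
Pel would need Gor and Run (Gate 8), but Run never turns on. No rule produces Ird, and it is not given.

Rax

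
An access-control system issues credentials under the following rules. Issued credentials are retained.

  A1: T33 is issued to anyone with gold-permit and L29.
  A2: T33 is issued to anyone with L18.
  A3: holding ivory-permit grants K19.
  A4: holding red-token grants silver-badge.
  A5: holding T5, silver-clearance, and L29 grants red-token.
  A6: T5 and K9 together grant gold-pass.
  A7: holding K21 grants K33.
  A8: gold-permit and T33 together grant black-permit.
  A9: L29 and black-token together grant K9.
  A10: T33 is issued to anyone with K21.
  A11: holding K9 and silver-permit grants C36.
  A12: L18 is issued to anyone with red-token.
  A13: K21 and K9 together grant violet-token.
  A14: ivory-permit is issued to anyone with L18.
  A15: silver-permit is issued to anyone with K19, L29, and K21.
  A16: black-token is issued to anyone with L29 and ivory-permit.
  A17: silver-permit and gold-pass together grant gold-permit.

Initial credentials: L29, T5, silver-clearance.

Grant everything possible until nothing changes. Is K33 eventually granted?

K33 would need K21 (A7), but K21 is never granted.

No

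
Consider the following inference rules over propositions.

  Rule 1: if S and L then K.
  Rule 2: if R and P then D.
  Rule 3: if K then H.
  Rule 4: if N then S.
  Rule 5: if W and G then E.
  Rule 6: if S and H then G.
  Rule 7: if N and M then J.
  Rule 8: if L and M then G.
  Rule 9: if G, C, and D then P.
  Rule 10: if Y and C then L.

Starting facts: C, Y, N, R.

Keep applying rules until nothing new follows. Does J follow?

J would need N and M (Rule 7), but M is never established.

No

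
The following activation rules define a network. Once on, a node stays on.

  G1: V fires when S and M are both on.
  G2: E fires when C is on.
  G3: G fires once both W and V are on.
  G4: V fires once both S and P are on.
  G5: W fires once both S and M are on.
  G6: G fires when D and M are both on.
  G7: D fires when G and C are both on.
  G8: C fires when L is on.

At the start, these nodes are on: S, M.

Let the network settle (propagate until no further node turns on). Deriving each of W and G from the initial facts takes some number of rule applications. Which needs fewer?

W: G5: S and M on → W on. [1 rule application]
G: G1: S and M on → V on. G5: S and M on → W on. W and V are on, so G fires (G3). [3 rule applications]
W needs fewer.

W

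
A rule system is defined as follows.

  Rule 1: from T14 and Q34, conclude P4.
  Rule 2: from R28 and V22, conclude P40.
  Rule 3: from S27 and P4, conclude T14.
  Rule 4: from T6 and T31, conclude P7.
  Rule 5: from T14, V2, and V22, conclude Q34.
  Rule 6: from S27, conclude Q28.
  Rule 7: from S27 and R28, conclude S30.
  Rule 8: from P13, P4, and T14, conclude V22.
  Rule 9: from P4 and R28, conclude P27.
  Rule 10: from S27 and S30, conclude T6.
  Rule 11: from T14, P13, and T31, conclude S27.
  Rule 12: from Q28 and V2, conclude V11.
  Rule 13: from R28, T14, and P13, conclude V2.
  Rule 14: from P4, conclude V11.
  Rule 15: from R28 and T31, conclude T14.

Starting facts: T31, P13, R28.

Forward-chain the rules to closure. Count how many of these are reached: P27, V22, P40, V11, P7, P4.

2

From R28 and T31, Rule 15 gives T14.
R28, T14, and P13 hold, so V2 follows (Rule 13).
T14, P13, and T31 hold, so S27 follows (Rule 11).
S27 and R28 hold, so S30 follows (Rule 7).
S27 holds, so Q28 follows (Rule 6).
From Q28 and V2, Rule 12 gives V11.
From S27 and S30, Rule 10 gives T6.
From T6 and T31, Rule 4 gives P7.
P27 would need P4 and R28 (Rule 9), but P4 is never established.
V22 would need P13, P4, and T14 (Rule 8), but P4 is never established.
P40 would need R28 and V22 (Rule 2), but V22 is never established.
V11: reached.
P7: reached.
P4 would need T14 and Q34 (Rule 1), but Q34 is never established.
Reached: V11 and P7 — 2 of the 6.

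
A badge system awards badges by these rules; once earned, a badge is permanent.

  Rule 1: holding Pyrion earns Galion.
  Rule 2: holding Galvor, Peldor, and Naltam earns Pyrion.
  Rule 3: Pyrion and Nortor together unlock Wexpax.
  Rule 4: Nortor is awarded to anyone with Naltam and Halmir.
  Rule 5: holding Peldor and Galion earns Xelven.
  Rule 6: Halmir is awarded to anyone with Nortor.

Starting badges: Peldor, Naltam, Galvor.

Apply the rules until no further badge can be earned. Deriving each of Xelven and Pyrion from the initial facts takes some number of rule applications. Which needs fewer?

Pyrion

Pyrion: With Galvor, Peldor, and Naltam, Pyrion is earned (Rule 2). [1 rule application]
Xelven: With Galvor, Peldor, and Naltam, Pyrion is earned (Rule 2). With Pyrion, Galion is earned (Rule 1). With Peldor and Galion, Xelven is earned (Rule 5). [3 rule applications]
Pyrion needs fewer.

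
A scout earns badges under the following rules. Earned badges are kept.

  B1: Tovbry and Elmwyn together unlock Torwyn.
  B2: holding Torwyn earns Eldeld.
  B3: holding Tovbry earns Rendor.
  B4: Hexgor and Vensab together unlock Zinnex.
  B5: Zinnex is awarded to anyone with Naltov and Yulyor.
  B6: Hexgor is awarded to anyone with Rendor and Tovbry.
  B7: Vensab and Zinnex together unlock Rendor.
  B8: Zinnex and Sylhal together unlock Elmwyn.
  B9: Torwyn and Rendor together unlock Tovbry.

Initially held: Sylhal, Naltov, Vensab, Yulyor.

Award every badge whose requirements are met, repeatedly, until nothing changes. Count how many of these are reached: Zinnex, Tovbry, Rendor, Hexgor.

2

With Naltov and Yulyor, Zinnex is earned (B5).
With Vensab and Zinnex, Rendor is earned (B7).
Zinnex: reached.
Tovbry would need Torwyn and Rendor (B9), but Torwyn is never earned.
Rendor: reached.
Hexgor would need Rendor and Tovbry (B6), but Tovbry is never earned.
Reached: Zinnex and Rendor — 2 of the 4.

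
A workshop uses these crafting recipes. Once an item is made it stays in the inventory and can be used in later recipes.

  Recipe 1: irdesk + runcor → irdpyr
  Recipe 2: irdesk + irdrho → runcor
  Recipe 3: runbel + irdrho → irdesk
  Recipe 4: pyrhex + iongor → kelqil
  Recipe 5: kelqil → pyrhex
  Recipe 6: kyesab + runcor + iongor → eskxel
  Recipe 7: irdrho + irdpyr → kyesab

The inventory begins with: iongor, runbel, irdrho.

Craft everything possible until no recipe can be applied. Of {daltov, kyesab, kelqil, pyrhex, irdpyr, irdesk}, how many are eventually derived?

3

runbel + irdrho → irdesk (Recipe 3).
irdesk + irdrho → runcor (Recipe 2).
Using Recipe 1, irdesk and runcor make irdpyr.
irdrho + irdpyr → kyesab (Recipe 7).
No rule produces daltov, and it is not given.
kyesab: reached.
kelqil would need pyrhex and iongor (Recipe 4), but pyrhex is never obtained.
pyrhex would need kelqil (Recipe 5), but kelqil is never obtained.
irdpyr: reached.
irdesk: reached.
Reached: kyesab, irdpyr, and irdesk — 3 of the 6.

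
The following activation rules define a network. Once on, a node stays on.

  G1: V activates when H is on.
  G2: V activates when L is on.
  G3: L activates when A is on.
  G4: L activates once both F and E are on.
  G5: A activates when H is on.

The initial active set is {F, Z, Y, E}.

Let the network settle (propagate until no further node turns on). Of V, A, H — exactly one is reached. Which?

V

G4: F and E on → L on.
G2: L on → V on.
A would need H (G5), but H never turns on. No rule produces H, and it is not given.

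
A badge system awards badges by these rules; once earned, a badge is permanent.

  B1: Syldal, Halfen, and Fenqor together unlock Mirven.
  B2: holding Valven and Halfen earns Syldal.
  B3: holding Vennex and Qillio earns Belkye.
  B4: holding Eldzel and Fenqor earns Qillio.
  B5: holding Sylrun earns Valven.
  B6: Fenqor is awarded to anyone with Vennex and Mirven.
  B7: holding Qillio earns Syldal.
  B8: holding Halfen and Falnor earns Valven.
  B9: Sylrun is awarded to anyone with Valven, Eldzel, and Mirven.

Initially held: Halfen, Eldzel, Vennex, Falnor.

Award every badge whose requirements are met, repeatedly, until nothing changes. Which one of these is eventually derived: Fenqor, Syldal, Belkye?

Syldal

With Halfen and Falnor, Valven is earned (B8).
With Valven and Halfen, Syldal is earned (B2).
Fenqor would need Vennex and Mirven (B6), but Mirven is never earned. Belkye would need Vennex and Qillio (B3), but Qillio is never earned.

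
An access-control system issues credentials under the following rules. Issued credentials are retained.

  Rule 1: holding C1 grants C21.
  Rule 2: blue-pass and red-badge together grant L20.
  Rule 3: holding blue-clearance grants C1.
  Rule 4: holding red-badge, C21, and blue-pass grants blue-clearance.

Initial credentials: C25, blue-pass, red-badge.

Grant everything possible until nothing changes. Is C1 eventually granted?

No

C1 would need blue-clearance (Rule 3), but blue-clearance is never granted.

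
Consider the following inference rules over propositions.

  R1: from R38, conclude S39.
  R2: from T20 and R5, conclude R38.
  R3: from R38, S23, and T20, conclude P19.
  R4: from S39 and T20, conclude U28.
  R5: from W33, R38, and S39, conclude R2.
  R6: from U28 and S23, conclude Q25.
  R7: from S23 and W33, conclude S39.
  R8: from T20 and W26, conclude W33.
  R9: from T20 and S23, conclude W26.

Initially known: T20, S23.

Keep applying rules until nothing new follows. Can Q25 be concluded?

Yes

From T20 and S23, R9 gives W26.
From T20 and W26, R8 gives W33.
From S23 and W33, R7 gives S39.
S39 and T20 hold, so U28 follows (R4).
U28 and S23 hold, so Q25 follows (R6).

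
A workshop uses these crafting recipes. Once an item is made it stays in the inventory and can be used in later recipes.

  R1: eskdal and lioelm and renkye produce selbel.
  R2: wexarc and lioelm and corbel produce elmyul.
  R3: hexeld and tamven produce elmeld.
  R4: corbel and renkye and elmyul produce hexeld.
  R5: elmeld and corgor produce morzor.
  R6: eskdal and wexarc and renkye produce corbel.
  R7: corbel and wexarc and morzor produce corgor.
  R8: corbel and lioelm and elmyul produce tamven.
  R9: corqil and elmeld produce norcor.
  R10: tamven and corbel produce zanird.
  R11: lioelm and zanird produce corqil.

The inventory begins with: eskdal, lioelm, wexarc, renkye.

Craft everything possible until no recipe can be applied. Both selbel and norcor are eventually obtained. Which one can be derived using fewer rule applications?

selbel: Using R1, eskdal, lioelm, and renkye make selbel. [1 rule application]
norcor: Using R6, eskdal, wexarc, and renkye make corbel. wexarc and lioelm and corbel → elmyul (R2). Using R4, corbel, renkye, and elmyul make hexeld. corbel and lioelm and elmyul → tamven (R8). hexeld and tamven → elmeld (R3). tamven and corbel → zanird (R10). lioelm and zanird → corqil (R11). corqil and elmeld → norcor (R9). [8 rule applications]
selbel needs fewer.

selbel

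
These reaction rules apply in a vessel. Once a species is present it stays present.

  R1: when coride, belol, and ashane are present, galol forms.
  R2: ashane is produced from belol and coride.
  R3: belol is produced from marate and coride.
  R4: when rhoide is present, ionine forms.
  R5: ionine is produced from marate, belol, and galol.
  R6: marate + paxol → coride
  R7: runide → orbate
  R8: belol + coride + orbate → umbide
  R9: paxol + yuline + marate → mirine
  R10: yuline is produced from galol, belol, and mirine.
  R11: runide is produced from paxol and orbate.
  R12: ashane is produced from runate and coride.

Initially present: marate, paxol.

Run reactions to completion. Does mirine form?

mirine would need paxol, yuline, and marate (R9), but yuline never forms.

No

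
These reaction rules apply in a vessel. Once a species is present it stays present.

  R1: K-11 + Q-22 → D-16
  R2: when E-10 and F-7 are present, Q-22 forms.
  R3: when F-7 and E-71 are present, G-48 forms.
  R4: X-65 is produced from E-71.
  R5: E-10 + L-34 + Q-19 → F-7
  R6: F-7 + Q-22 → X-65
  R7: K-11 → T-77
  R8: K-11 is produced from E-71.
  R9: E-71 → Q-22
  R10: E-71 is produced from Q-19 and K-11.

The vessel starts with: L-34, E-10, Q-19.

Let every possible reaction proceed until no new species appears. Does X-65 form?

Yes

E-10, L-34, and Q-19 present → F-7 forms (R5).
E-10 and F-7 present → Q-22 forms (R2).
F-7 and Q-22 present → X-65 forms (R6).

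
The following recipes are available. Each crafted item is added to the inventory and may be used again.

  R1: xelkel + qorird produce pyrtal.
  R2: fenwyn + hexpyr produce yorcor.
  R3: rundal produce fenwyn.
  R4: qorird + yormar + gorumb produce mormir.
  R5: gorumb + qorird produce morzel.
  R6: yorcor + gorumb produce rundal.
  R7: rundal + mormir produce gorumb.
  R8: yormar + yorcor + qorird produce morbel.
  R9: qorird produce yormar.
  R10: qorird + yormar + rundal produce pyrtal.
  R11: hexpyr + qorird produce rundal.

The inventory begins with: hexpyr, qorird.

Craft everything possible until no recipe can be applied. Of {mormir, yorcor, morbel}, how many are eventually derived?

hexpyr + qorird → rundal (R11).
qorird → yormar (R9).
rundal → fenwyn (R3).
fenwyn + hexpyr → yorcor (R2).
Using R8, yormar, yorcor, and qorird make morbel.
mormir would need qorird, yormar, and gorumb (R4), but gorumb is never obtained.
yorcor: reached.
morbel: reached.
Reached: yorcor and morbel — 2 of the 3.

2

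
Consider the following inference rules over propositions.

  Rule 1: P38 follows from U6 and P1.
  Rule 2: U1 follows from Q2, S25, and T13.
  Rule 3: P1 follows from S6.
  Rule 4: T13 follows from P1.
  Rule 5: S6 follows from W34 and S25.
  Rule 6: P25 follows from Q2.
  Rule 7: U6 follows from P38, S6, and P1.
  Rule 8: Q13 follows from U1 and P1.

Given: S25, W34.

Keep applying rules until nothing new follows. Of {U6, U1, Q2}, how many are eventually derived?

0

U6 would need P38, S6, and P1 (Rule 7), but P38 is never established.
U1 would need Q2, S25, and T13 (Rule 2), but Q2 is never established.
No rule produces Q2, and it is not given.
None of the 3 are reached.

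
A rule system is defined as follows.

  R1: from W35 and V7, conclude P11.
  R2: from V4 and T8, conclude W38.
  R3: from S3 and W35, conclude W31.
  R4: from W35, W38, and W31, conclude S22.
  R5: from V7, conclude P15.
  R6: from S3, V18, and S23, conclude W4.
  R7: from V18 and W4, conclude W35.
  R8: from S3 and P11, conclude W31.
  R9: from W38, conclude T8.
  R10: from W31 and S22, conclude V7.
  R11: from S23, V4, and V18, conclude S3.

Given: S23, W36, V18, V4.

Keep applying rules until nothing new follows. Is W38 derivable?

No

W38 would need V4 and T8 (R2), but T8 is never established.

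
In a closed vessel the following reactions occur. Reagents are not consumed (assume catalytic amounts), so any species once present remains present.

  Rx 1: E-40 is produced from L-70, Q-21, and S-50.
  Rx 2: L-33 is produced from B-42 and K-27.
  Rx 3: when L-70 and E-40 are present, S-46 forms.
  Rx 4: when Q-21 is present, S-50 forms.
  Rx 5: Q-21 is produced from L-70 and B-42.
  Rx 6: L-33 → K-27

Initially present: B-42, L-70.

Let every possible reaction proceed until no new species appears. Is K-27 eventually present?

K-27 would need L-33 (Rx 6), but L-33 never forms.

No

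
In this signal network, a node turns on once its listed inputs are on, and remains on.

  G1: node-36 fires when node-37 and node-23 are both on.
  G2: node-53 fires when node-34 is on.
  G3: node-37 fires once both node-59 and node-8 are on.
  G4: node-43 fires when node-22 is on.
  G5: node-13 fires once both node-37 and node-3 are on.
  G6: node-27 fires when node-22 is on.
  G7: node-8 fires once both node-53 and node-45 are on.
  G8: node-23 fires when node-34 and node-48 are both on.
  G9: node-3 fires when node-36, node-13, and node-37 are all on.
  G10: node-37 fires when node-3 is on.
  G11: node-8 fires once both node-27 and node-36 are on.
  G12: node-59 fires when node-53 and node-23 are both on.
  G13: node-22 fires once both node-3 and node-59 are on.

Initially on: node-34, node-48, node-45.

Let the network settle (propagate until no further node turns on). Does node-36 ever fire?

Yes

G8: node-34 and node-48 on → node-23 on.
node-34 is on, so node-53 fires (G2).
G12: node-53 and node-23 on → node-59 on.
G7: node-53 and node-45 on → node-8 on.
node-59 and node-8 are on, so node-37 fires (G3).
G1: node-37 and node-23 on → node-36 on.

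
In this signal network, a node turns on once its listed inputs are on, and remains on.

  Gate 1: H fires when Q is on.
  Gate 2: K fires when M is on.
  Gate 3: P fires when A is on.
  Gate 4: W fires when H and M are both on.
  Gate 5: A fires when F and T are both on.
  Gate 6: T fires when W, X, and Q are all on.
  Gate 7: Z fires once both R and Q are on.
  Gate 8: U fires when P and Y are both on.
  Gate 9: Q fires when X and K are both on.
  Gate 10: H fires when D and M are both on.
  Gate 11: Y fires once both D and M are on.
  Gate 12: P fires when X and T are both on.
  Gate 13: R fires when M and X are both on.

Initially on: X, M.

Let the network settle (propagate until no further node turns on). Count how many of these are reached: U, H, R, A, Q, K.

4

Gate 13: M and X on → R on.
Gate 2: M on → K on.
X and K are on, so Q fires (Gate 9).
Gate 1: Q on → H on.
U would need P and Y (Gate 8), but Y never turns on.
H: reached.
R: reached.
A would need F and T (Gate 5), but F never turns on.
Q: reached.
K: reached.
Reached: H, R, Q, and K — 4 of the 6.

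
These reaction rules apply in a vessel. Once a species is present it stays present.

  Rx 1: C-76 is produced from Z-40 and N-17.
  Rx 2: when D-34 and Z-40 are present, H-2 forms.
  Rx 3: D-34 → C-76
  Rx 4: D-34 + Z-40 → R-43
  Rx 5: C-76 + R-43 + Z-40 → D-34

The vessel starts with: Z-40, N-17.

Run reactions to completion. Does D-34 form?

No

D-34 would need C-76, R-43, and Z-40 (Rx 5), but R-43 never forms.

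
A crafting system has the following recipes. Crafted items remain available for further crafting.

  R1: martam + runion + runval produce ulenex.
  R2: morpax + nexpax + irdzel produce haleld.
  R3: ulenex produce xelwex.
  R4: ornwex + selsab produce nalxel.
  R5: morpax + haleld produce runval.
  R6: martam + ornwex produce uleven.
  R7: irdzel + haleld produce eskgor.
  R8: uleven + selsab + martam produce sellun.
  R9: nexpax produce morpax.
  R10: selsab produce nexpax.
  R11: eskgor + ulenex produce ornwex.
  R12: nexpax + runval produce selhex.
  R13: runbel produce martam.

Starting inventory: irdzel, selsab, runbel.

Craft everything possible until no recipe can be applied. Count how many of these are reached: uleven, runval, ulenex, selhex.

selsab → nexpax (R10).
Using R9, nexpax makes morpax.
morpax + nexpax + irdzel → haleld (R2).
morpax + haleld → runval (R5).
nexpax + runval → selhex (R12).
uleven would need martam and ornwex (R6), but ornwex is never obtained.
runval: reached.
ulenex would need martam, runion, and runval (R1), but runion is never obtained.
selhex: reached.
Reached: runval and selhex — 2 of the 4.

2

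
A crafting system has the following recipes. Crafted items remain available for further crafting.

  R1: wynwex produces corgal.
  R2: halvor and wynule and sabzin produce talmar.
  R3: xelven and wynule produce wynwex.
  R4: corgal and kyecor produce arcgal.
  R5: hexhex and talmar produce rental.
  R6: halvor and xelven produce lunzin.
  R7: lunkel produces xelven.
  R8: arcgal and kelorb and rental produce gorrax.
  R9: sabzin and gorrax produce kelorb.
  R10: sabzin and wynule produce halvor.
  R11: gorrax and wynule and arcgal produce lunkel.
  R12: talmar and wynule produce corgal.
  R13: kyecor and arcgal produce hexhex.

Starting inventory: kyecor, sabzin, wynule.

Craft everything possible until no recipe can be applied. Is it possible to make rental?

Using R10, sabzin and wynule make halvor.
Using R2, halvor, wynule, and sabzin make talmar.
talmar and wynule → corgal (R12).
Using R4, corgal and kyecor make arcgal.
Using R13, kyecor and arcgal make hexhex.
Using R5, hexhex and talmar make rental.

Yes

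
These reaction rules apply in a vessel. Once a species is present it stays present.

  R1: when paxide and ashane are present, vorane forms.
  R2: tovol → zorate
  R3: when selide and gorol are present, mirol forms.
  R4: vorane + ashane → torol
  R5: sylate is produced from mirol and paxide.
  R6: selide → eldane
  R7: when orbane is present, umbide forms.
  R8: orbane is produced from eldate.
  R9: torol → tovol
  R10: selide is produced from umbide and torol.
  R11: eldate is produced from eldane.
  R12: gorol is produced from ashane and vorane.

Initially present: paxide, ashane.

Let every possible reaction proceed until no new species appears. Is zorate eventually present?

paxide and ashane present → vorane forms (R1).
vorane and ashane present → torol forms (R4).
torol present → tovol forms (R9).
tovol present → zorate forms (R2).

Yes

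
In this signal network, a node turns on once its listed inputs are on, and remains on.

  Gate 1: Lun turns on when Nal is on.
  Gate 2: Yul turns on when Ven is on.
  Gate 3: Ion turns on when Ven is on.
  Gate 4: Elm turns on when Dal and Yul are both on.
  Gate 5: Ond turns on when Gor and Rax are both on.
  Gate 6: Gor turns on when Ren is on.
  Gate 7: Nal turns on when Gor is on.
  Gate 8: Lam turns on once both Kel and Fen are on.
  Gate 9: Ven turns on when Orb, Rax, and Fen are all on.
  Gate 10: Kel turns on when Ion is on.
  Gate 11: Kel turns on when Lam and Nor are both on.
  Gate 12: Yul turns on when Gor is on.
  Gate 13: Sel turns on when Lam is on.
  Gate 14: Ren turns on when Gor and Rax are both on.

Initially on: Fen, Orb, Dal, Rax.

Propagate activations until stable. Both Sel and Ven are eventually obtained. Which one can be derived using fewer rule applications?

Ven

Ven: Gate 9: Orb, Rax, and Fen on → Ven on. [1 rule application]
Sel: Gate 9: Orb, Rax, and Fen on → Ven on. Ven is on, so Ion turns on (Gate 3). Ion is on, so Kel turns on (Gate 10). Gate 8: Kel and Fen on → Lam on. Gate 13: Lam on → Sel on. [5 rule applications]
Ven needs fewer.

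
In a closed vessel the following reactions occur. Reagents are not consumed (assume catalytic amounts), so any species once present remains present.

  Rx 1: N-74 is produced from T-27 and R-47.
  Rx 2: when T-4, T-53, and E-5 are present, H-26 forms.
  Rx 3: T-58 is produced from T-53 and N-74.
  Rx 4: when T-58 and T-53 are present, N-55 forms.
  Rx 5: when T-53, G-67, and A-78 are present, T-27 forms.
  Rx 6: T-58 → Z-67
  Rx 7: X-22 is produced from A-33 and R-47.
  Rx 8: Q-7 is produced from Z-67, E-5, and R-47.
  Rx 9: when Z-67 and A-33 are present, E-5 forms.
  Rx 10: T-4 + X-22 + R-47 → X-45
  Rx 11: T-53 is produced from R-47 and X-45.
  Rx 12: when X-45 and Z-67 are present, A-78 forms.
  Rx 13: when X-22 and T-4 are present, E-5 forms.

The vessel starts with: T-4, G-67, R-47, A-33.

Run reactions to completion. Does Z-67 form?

Z-67 would need T-58 (Rx 6), but T-58 never forms.

No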